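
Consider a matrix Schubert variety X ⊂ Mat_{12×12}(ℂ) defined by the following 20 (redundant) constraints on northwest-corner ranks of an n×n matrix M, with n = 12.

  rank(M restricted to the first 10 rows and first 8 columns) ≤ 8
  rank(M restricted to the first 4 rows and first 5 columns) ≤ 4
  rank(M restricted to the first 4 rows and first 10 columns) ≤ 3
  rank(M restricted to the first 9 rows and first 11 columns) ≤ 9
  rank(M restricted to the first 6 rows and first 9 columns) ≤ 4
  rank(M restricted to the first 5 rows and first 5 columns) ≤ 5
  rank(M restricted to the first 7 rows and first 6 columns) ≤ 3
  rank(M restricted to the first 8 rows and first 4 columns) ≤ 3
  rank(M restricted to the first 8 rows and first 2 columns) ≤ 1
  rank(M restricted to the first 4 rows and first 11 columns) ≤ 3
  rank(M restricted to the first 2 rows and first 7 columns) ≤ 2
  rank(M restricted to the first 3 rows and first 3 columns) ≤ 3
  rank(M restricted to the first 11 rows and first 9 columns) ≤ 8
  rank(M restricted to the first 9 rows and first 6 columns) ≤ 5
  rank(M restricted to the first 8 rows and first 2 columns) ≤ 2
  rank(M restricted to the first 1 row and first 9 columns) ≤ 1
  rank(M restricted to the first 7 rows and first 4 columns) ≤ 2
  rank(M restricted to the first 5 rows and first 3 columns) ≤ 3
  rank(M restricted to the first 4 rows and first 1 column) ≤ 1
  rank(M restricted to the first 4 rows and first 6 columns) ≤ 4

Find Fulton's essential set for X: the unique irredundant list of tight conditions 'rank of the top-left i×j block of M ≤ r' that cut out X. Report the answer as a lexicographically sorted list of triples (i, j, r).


Reconstructing r_w from the 20 given conditions:

  1 1 1 1 1 1 1 1 1 1 1 1
  1 1 2 2 2 2 2 2 2 2 2 2
  1 1 2 2 3 3 3 3 3 3 3 3
  1 1 2 2 3 3 3 3 3 3 3 4
  1 1 2 2 3 3 4 4 4 4 4 5
  1 1 2 2 3 3 4 4 4 5 5 6
  1 1 2 2 3 3 4 5 5 6 6 7
  1 1 2 3 4 4 5 6 6 7 7 8
  1 2 3 4 5 5 6 7 7 8 8 9
  1 2 3 4 5 6 7 8 8 9 9 10
  1 2 3 4 5 6 7 8 8 9 10 11
  1 2 3 4 5 6 7 8 9 10 11 12

so w = (1, 3, 5, 12, 7, 10, 8, 4, 2, 6, 11, 9).

6 SE-corners of the 24-cell Rothe diagram give Ess(w):

[(4, 11, 3), (6, 9, 4), (7, 4, 2), (7, 6, 3), (8, 2, 1), (11, 9, 8)]


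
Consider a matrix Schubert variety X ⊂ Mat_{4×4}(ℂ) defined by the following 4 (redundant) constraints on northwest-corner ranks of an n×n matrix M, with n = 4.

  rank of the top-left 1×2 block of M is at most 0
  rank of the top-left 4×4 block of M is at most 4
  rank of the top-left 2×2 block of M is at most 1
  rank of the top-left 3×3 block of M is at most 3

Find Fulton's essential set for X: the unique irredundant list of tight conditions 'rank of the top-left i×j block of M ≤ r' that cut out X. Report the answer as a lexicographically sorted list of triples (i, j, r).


Computing R[i][j] = min implied NW-rank bound (n=4, 4 conditions):

  0  0  1  1
  1  1  2  2
  1  2  3  3
  1  2  3  4

second differences of R give the permutation w = (3, 1, 2, 4).

1 SE-corner of the 2-cell Rothe diagram gives Ess(w):

[(1, 2, 0)]


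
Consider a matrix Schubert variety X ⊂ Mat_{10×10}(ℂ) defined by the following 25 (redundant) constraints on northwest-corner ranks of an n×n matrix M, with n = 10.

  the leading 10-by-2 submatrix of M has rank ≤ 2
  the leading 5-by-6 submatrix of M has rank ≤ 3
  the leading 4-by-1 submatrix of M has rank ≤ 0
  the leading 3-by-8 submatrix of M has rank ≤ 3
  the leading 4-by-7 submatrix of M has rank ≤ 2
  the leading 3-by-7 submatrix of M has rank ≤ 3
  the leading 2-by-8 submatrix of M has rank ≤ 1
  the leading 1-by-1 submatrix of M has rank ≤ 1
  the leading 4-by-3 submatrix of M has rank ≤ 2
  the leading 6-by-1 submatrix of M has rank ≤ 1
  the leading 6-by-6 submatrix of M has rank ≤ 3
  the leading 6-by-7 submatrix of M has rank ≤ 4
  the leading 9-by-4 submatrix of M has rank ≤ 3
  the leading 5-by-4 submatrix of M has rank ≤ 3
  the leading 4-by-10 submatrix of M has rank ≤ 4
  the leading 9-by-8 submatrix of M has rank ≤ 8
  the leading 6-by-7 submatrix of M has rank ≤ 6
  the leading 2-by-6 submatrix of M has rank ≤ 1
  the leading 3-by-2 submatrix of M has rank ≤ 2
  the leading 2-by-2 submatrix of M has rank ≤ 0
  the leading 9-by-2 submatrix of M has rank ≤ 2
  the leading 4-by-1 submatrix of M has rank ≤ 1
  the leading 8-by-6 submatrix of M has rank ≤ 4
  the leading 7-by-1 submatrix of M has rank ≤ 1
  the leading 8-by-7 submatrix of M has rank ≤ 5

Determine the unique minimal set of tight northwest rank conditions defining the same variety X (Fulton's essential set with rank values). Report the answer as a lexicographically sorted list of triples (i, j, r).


Computing R[i][j] = min implied NW-rank bound (n=10, 25 conditions):

  i=1: 0  0  1  1  1  1  1  1  1  1
  i=2: 0  0  1  1  1  1  1  1  2  2
  i=3: 0  1  2  2  2  2  2  2  3  3
  i=4: 0  1  2  2  2  2  2  3  4  4
  i=5: 1  2  3  3  3  3  3  4  5  5
  i=6: 1  2  3  3  3  3  4  5  6  6
  i=7: 1  2  3  3  4  4  5  6  7  7
  i=8: 1  2  3  3  4  4  5  6  7  8
  i=9: 1  2  3  3  4  5  6  7  8  9
  i=10: 1  2  3  4  5  6  7  8  9  10

so w = (3, 9, 2, 8, 1, 7, 5, 10, 6, 4).

7 SE-corners of the 22-cell Rothe diagram give Ess(w):

[(2, 2, 0), (2, 8, 1), (4, 1, 0), (4, 7, 2), (6, 6, 3), (8, 6, 4), (9, 4, 3)]


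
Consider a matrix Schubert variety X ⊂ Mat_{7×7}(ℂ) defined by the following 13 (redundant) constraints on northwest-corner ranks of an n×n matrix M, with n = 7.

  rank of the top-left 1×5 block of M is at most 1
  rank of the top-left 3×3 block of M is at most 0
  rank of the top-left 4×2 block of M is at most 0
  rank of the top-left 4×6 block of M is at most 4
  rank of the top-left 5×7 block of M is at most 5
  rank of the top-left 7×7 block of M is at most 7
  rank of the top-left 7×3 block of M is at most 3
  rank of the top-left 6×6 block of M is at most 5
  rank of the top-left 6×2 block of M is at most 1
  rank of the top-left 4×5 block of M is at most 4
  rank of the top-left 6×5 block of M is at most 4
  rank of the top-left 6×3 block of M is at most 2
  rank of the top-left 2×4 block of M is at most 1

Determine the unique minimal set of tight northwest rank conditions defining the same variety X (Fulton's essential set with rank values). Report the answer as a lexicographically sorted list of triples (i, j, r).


Recovering R(i,j) via the rank-extension bound from the 13 conditions:

  0  0  0  1  1  1  1
  0  0  0  1  2  2  2
  0  0  0  1  2  3  3
  0  0  1  2  3  4  4
  1  1  2  3  4  5  5
  1  1  2  3  4  5  6
  1  2  3  4  5  6  7

reading off 1-entries of Δ²R: w = (4, 5, 6, 3, 1, 7, 2).

Fulton essential set (3 of the 12 Rothe cells):

[(3, 3, 0), (4, 2, 0), (6, 2, 1)]


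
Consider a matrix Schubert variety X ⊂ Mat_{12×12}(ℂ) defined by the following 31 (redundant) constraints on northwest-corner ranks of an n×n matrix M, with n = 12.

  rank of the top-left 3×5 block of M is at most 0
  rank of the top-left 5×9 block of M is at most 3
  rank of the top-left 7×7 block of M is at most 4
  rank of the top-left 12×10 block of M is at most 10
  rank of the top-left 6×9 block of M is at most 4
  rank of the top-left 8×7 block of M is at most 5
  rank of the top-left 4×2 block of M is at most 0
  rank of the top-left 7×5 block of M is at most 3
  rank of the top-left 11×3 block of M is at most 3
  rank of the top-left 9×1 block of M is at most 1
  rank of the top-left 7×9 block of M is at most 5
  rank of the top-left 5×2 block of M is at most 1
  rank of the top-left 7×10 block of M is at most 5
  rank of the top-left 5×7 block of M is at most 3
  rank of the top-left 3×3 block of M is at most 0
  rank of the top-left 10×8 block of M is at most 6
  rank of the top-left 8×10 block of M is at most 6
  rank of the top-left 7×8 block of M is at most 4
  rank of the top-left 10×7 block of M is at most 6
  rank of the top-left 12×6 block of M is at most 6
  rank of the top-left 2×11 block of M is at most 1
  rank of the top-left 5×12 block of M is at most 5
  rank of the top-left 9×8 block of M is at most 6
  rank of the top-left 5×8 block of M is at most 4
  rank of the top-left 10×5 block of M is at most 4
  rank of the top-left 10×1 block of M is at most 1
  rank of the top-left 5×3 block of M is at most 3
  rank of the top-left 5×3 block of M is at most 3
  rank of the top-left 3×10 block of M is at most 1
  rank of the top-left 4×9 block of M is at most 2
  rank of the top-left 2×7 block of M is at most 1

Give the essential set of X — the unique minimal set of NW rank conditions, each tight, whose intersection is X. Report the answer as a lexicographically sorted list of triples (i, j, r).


Computing R[i][j] = min implied NW-rank bound (n=12, 31 conditions):

  row 1: 0  0  0  0  0  1  1  1  1  1  1  1
  row 2: 0  0  0  0  0  1  1  1  1  1  1  2
  row 3: 0  0  0  0  0  1  1  1  1  1  2  3
  row 4: 0  0  1  1  1  2  2  2  2  2  3  4
  row 5: 1  1  2  2  2  3  3  3  3  3  4  5
  row 6: 1  2  3  3  3  4  4  4  4  4  5  6
  row 7: 1  2  3  3  3  4  4  4  5  5  6  7
  row 8: 1  2  3  4  4  5  5  5  6  6  7  8
  row 9: 1  2  3  4  4  5  6  6  7  7  8  9
  row 10: 1  2  3  4  4  5  6  6  7  8  9  10
  row 11: 1  2  3  4  5  6  7  7  8  9  10  11
  row 12: 1  2  3  4  5  6  7  8  9  10  11  12

so w = (6, 12, 11, 3, 1, 2, 9, 4, 7, 10, 5, 8).

Fulton essential set (8 of the 33 Rothe cells):

[(2, 11, 1), (3, 5, 0), (3, 10, 1), (4, 2, 0), (7, 5, 3), (7, 8, 4), (10, 5, 4), (10, 8, 6)]


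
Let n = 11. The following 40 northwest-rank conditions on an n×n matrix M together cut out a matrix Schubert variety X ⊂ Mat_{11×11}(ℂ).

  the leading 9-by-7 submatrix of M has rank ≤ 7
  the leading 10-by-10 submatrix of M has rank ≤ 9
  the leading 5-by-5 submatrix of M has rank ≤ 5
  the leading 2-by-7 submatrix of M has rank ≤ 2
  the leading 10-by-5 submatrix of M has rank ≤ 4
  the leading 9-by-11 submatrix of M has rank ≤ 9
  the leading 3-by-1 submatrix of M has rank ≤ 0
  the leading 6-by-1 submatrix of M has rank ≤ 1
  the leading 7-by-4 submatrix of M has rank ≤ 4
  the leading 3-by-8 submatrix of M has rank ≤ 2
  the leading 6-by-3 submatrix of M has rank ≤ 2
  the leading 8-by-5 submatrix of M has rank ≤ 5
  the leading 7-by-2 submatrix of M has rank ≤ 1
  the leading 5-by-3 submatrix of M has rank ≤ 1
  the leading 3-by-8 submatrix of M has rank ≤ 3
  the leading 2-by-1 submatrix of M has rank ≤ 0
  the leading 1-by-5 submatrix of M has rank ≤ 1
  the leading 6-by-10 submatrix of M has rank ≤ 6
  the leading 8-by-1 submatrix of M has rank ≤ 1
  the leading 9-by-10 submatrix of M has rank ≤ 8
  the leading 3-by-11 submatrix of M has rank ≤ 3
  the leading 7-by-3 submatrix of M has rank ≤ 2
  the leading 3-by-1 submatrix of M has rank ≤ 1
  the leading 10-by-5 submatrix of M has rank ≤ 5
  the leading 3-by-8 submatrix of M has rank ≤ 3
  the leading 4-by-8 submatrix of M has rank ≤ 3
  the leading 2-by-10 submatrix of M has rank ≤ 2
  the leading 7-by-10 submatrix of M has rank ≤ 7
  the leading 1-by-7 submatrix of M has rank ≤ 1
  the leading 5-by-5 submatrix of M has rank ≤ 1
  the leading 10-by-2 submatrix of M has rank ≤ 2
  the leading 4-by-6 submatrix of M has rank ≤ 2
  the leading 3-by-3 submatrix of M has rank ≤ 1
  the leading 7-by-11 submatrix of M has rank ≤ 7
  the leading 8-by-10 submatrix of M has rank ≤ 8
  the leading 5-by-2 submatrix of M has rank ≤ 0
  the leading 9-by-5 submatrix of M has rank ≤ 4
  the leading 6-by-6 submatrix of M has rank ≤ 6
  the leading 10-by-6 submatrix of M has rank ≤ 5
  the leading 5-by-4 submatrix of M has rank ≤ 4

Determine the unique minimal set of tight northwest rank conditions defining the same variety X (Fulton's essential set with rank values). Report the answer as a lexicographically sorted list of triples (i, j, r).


Propagating the 40 rank bounds to every northwest block:

  0  0  1  1  1  1  1  1  1  1  1
  0  0  1  1  1  2  2  2  2  2  2
  0  0  1  1  1  2  2  2  3  3  3
  0  0  1  1  1  2  3  3  4  4  4
  0  0  1  1  1  2  3  4  5  5  5
  1  1  2  2  2  3  4  5  6  6  6
  1  1  2  3  3  4  5  6  7  7  7
  1  2  3  4  4  5  6  7  8  8  8
  1  2  3  4  4  5  6  7  8  8  9
  1  2  3  4  4  5  6  7  8  9  10
  1  2  3  4  5  6  7  8  9  10  11

so w = (3, 6, 9, 7, 8, 1, 4, 2, 11, 10, 5).

Fulton essential set (6 of the 24 Rothe cells):

[(3, 8, 2), (5, 2, 0), (5, 5, 1), (7, 2, 1), (9, 10, 8), (10, 5, 4)]


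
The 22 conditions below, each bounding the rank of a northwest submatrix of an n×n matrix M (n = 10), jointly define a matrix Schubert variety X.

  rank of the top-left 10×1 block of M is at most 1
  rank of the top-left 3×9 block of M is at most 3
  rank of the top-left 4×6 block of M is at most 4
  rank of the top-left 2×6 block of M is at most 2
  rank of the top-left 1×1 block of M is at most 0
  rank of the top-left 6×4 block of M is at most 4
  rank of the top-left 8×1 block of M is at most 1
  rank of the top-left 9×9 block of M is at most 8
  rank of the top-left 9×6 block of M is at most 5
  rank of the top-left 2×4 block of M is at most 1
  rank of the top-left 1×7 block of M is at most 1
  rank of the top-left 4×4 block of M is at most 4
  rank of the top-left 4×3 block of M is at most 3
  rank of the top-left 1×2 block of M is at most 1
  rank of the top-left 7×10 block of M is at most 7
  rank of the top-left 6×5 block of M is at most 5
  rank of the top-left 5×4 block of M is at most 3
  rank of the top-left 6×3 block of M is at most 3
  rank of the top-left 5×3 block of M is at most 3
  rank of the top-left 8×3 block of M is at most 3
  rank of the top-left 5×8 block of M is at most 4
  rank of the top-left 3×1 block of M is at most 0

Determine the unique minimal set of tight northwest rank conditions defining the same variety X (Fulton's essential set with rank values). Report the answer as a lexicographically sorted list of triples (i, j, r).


Propagating the 22 rank bounds to every northwest block:

  row 1: 0  1  1  1  1  1  1  1  1  1
  row 2: 0  1  1  1  2  2  2  2  2  2
  row 3: 0  1  2  2  3  3  3  3  3  3
  row 4: 1  2  3  3  4  4  4  4  4  4
  row 5: 1  2  3  3  4  4  4  4  5  5
  row 6: 1  2  3  4  5  5  5  5  6  6
  row 7: 1  2  3  4  5  5  6  6  7  7
  row 8: 1  2  3  4  5  5  6  7  8  8
  row 9: 1  2  3  4  5  5  6  7  8  9
  row 10: 1  2  3  4  5  6  7  8  9  10

reading off 1-entries of Δ²R: w = (2, 5, 3, 1, 9, 4, 7, 8, 10, 6).

ℓ(w)=12; the 5 essential cells (i,j,r):

[(2, 4, 1), (3, 1, 0), (5, 4, 3), (5, 8, 4), (9, 6, 5)]


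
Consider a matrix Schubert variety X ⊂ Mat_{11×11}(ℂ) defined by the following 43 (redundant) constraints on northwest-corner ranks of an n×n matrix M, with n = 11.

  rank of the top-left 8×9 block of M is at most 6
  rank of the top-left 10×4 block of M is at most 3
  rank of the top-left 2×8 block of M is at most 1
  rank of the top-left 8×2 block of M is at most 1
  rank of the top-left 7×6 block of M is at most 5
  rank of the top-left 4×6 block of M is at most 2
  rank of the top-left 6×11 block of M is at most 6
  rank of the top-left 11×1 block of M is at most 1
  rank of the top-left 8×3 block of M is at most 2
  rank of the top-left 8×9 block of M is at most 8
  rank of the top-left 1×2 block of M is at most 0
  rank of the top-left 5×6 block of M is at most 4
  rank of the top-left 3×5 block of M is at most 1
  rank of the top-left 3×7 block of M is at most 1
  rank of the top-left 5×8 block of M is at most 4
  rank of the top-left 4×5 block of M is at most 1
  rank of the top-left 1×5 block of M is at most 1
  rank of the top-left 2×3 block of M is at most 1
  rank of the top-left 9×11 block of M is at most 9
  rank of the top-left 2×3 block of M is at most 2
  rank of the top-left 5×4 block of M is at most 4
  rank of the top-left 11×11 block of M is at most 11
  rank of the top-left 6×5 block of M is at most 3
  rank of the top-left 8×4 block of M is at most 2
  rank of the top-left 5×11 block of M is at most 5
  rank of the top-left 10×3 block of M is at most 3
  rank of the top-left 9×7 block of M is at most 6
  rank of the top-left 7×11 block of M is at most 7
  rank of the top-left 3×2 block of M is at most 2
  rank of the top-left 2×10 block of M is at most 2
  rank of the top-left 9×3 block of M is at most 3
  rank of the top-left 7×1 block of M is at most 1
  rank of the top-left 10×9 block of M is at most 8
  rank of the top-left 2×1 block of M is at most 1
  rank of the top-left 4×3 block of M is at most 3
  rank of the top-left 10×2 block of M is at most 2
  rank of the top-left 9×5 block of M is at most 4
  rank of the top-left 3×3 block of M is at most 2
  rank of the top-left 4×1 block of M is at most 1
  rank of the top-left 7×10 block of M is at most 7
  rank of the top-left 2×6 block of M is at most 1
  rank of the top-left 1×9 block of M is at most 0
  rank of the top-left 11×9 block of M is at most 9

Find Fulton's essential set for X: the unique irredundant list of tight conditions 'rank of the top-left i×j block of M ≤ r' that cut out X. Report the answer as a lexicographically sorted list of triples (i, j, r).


Reconstructing r_w from the 43 given conditions:

  0, 0, 0, 0, 0, 0, 0, 0, 0, 1, 1
  1, 1, 1, 1, 1, 1, 1, 1, 1, 2, 2
  1, 1, 1, 1, 1, 1, 1, 2, 2, 3, 3
  1, 1, 1, 1, 1, 2, 2, 3, 3, 4, 4
  1, 1, 2, 2, 2, 3, 3, 4, 4, 5, 5
  1, 1, 2, 2, 3, 4, 4, 5, 5, 6, 6
  1, 1, 2, 2, 3, 4, 5, 6, 6, 7, 7
  1, 1, 2, 2, 3, 4, 5, 6, 6, 7, 8
  1, 2, 3, 3, 4, 5, 6, 7, 7, 8, 9
  1, 2, 3, 3, 4, 5, 6, 7, 8, 9, 10
  1, 2, 3, 4, 5, 6, 7, 8, 9, 10, 11

hence w(1..11) = (10, 1, 8, 6, 3, 5, 7, 11, 2, 9, 4).

7 SE-corners of the 28-cell Rothe diagram give Ess(w):

[(1, 9, 0), (3, 7, 1), (4, 5, 1), (8, 2, 1), (8, 4, 2), (8, 9, 6), (10, 4, 3)]


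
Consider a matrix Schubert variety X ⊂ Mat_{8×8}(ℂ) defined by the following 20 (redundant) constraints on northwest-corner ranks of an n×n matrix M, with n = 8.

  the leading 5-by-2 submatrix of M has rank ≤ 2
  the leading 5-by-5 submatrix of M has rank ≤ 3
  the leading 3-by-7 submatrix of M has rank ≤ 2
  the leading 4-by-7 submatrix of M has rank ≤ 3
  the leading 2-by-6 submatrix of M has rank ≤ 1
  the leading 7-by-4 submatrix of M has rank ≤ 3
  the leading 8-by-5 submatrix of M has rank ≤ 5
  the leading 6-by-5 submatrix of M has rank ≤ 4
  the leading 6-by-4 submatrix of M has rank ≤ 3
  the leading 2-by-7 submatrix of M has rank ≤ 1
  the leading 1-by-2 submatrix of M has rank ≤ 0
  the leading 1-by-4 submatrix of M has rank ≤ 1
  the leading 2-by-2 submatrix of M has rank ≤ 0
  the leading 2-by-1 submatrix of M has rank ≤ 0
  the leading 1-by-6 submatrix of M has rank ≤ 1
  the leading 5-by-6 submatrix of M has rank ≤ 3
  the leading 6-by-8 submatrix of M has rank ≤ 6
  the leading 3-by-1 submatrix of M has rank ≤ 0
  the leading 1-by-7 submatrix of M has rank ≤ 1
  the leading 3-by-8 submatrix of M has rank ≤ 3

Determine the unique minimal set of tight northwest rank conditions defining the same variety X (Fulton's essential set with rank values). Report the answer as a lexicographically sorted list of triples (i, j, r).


Computing R[i][j] = min implied NW-rank bound (n=8, 20 conditions):

  row 1: 0, 0, 1, 1, 1, 1, 1, 1
  row 2: 0, 0, 1, 1, 1, 1, 1, 2
  row 3: 0, 1, 2, 2, 2, 2, 2, 3
  row 4: 1, 2, 3, 3, 3, 3, 3, 4
  row 5: 1, 2, 3, 3, 3, 3, 4, 5
  row 6: 1, 2, 3, 3, 4, 4, 5, 6
  row 7: 1, 2, 3, 3, 4, 5, 6, 7
  row 8: 1, 2, 3, 4, 5, 6, 7, 8

second differences of R give the permutation w = (3, 8, 2, 1, 7, 5, 6, 4).

Fulton essential set (5 of the 14 Rothe cells):

[(2, 2, 0), (2, 7, 1), (3, 1, 0), (5, 6, 3), (7, 4, 3)]


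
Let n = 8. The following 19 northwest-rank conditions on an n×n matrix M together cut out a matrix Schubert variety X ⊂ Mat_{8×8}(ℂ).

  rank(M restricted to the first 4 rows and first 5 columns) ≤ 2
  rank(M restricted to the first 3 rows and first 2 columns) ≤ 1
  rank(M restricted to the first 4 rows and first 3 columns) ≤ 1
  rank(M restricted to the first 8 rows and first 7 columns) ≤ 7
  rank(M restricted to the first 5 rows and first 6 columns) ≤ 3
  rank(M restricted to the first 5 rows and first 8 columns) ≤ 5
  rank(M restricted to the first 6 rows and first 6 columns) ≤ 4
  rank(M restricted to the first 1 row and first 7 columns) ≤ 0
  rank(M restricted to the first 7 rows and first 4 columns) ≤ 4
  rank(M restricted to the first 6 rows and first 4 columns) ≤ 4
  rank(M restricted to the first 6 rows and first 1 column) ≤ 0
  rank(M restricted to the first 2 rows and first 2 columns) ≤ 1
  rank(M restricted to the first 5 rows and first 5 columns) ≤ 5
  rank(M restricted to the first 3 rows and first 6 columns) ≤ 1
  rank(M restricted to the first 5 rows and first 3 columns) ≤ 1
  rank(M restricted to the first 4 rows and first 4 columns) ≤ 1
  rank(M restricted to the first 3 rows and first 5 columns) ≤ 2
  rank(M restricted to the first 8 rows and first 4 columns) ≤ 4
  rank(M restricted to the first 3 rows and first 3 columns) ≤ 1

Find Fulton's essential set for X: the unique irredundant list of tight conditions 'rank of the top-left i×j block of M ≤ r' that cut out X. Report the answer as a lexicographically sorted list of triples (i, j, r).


Recovering R(i,j) via the rank-extension bound from the 19 conditions:

  row 1: 0  0  0  0  0  0  0  1
  row 2: 0  1  1  1  1  1  1  2
  row 3: 0  1  1  1  1  1  2  3
  row 4: 0  1  1  1  2  2  3  4
  row 5: 0  1  1  2  3  3  4  5
  row 6: 0  1  2  3  4  4  5  6
  row 7: 1  2  3  4  5  5  6  7
  row 8: 1  2  3  4  5  6  7  8

reading off 1-entries of Δ²R: w = (8, 2, 7, 5, 4, 3, 1, 6).

ℓ(w)=19; the 5 essential cells (i,j,r):

[(1, 7, 0), (3, 6, 1), (4, 4, 1), (5, 3, 1), (6, 1, 0)]


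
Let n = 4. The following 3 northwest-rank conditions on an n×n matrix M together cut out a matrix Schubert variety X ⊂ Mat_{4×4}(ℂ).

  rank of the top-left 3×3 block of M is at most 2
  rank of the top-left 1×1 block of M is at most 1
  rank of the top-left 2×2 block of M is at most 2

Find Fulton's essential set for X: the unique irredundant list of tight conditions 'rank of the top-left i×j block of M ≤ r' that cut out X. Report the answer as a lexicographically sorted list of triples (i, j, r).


Rank table r_w(4×4) implied by the 3 constraints:

  row 1: 1  1  1  1
  row 2: 1  2  2  2
  row 3: 1  2  2  3
  row 4: 1  2  3  4

so w = (1, 2, 4, 3).

1 SE-corner of the 1-cell Rothe diagram gives Ess(w):

[(3, 3, 2)]


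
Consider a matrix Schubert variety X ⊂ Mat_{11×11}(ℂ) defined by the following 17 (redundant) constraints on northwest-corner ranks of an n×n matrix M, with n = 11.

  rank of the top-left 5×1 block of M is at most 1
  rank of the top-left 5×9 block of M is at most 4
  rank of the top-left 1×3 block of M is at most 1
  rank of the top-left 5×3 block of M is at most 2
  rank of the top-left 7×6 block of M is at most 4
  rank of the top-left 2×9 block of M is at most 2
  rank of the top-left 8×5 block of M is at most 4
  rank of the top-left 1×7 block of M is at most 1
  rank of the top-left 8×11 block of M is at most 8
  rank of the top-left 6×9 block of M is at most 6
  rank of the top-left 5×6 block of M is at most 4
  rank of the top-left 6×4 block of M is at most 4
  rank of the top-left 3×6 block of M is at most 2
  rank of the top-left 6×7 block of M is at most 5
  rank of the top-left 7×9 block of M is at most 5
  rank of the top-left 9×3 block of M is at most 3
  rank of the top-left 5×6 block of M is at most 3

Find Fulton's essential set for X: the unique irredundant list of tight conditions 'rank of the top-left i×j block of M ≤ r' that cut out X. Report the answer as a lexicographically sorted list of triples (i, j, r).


Rank table r_w(11×11) implied by the 17 constraints:

  1 1 1 1 1 1 1 1 1 1 1
  1 2 2 2 2 2 2 2 2 2 2
  1 2 2 2 2 2 3 3 3 3 3
  1 2 2 3 3 3 4 4 4 4 4
  1 2 2 3 3 3 4 4 4 5 5
  1 2 3 4 4 4 5 5 5 6 6
  1 2 3 4 4 4 5 5 5 6 7
  1 2 3 4 4 5 6 6 6 7 8
  1 2 3 4 5 6 7 7 7 8 9
  1 2 3 4 5 6 7 8 8 9 10
  1 2 3 4 5 6 7 8 9 10 11

second differences of R give the permutation w = (1, 2, 7, 4, 10, 3, 11, 6, 5, 8, 9).

7 SE-corners of the 15-cell Rothe diagram give Ess(w):

[(3, 6, 2), (5, 3, 2), (5, 6, 3), (5, 9, 4), (7, 6, 4), (7, 9, 5), (8, 5, 4)]


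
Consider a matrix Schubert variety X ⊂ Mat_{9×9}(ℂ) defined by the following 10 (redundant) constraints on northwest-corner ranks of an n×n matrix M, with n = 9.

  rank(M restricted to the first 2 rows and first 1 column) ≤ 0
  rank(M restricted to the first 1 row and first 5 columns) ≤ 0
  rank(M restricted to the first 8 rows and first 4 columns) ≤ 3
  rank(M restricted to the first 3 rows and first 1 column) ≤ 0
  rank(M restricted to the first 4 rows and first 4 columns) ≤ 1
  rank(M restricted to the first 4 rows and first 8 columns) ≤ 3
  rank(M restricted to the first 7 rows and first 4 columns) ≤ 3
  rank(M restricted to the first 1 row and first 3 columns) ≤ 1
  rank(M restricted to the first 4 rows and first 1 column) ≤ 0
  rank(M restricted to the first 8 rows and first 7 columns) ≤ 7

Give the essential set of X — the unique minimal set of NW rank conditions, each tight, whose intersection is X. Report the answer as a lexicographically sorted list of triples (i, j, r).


Propagating the 10 rank bounds to every northwest block:

  row 1: 0, 0, 0, 0, 0, 1, 1, 1, 1
  row 2: 0, 1, 1, 1, 1, 2, 2, 2, 2
  row 3: 0, 1, 1, 1, 2, 3, 3, 3, 3
  row 4: 0, 1, 1, 1, 2, 3, 3, 3, 4
  row 5: 1, 2, 2, 2, 3, 4, 4, 4, 5
  row 6: 1, 2, 3, 3, 4, 5, 5, 5, 6
  row 7: 1, 2, 3, 3, 4, 5, 6, 6, 7
  row 8: 1, 2, 3, 3, 4, 5, 6, 7, 8
  row 9: 1, 2, 3, 4, 5, 6, 7, 8, 9

reading off 1-entries of Δ²R: w = (6, 2, 5, 9, 1, 3, 7, 8, 4).

Fulton essential set (5 of the 16 Rothe cells):

[(1, 5, 0), (4, 1, 0), (4, 4, 1), (4, 8, 3), (8, 4, 3)]


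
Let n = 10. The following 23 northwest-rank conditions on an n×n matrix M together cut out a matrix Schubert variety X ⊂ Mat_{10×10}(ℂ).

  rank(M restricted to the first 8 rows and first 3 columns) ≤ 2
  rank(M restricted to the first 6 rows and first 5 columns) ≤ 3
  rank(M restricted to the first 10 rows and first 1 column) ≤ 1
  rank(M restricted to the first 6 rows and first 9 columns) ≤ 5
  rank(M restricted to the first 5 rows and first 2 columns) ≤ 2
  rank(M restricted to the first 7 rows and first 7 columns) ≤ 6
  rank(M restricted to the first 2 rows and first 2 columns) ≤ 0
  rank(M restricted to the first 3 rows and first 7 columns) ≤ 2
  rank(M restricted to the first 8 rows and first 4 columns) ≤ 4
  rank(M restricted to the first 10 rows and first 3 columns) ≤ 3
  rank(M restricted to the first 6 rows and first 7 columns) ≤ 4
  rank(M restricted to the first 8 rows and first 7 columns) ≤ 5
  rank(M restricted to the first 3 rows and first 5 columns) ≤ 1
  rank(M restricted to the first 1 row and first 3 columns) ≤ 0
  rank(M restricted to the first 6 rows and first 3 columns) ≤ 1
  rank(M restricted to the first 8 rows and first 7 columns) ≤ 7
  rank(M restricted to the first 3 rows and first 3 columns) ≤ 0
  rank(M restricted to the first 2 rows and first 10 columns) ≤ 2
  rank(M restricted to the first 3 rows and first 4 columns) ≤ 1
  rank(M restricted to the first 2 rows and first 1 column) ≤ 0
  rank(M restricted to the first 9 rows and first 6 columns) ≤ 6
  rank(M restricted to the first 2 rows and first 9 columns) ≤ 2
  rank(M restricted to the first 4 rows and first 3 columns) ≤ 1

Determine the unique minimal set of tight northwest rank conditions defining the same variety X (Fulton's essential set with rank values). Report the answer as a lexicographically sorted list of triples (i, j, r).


Propagating the 23 rank bounds to every northwest block:

  R[1]: 0  0  0  1  1  1  1  1  1  1
  R[2]: 0  0  0  1  1  2  2  2  2  2
  R[3]: 0  0  0  1  1  2  2  3  3  3
  R[4]: 1  1  1  2  2  3  3  4  4  4
  R[5]: 1  1  1  2  3  4  4  5  5  5
  R[6]: 1  1  1  2  3  4  4  5  5  6
  R[7]: 1  2  2  3  4  5  5  6  6  7
  R[8]: 1  2  2  3  4  5  5  6  7  8
  R[9]: 1  2  3  4  5  6  6  7  8  9
  R[10]: 1  2  3  4  5  6  7  8  9  10

reading off 1-entries of Δ²R: w = (4, 6, 8, 1, 5, 10, 2, 9, 3, 7).

8 SE-corners of the 20-cell Rothe diagram give Ess(w):

[(3, 3, 0), (3, 5, 1), (3, 7, 2), (6, 3, 1), (6, 7, 4), (6, 9, 5), (8, 3, 2), (8, 7, 5)]


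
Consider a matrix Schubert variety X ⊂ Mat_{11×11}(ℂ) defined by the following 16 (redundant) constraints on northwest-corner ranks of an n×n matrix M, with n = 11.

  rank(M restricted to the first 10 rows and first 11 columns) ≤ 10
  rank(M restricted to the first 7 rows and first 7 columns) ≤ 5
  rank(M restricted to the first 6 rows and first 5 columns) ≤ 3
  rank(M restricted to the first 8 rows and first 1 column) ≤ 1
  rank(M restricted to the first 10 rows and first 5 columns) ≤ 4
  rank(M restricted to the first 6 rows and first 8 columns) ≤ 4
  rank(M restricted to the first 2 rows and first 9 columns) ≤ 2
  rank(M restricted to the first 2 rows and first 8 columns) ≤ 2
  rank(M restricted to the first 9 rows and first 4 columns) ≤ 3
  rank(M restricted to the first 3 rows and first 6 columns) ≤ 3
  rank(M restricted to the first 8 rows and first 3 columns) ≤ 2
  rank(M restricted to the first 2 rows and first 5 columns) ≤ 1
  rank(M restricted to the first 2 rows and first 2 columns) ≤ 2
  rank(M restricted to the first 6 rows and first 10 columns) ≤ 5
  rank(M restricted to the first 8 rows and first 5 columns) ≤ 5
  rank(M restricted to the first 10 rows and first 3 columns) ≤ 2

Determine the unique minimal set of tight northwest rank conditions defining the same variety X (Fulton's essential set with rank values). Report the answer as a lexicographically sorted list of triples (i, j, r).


Reconstructing r_w from the 16 given conditions:

  1, 1, 1, 1, 1, 1, 1, 1, 1, 1, 1
  1, 1, 1, 1, 1, 2, 2, 2, 2, 2, 2
  1, 2, 2, 2, 2, 3, 3, 3, 3, 3, 3
  1, 2, 2, 3, 3, 4, 4, 4, 4, 4, 4
  1, 2, 2, 3, 3, 4, 4, 4, 5, 5, 5
  1, 2, 2, 3, 3, 4, 4, 4, 5, 5, 6
  1, 2, 2, 3, 4, 5, 5, 5, 6, 6, 7
  1, 2, 2, 3, 4, 5, 6, 6, 7, 7, 8
  1, 2, 2, 3, 4, 5, 6, 7, 8, 8, 9
  1, 2, 2, 3, 4, 5, 6, 7, 8, 9, 10
  1, 2, 3, 4, 5, 6, 7, 8, 9, 10, 11

so w = (1, 6, 2, 4, 9, 11, 5, 7, 8, 10, 3).

Fulton essential set (5 of the 18 Rothe cells):

[(2, 5, 1), (6, 5, 3), (6, 8, 4), (6, 10, 5), (10, 3, 2)]


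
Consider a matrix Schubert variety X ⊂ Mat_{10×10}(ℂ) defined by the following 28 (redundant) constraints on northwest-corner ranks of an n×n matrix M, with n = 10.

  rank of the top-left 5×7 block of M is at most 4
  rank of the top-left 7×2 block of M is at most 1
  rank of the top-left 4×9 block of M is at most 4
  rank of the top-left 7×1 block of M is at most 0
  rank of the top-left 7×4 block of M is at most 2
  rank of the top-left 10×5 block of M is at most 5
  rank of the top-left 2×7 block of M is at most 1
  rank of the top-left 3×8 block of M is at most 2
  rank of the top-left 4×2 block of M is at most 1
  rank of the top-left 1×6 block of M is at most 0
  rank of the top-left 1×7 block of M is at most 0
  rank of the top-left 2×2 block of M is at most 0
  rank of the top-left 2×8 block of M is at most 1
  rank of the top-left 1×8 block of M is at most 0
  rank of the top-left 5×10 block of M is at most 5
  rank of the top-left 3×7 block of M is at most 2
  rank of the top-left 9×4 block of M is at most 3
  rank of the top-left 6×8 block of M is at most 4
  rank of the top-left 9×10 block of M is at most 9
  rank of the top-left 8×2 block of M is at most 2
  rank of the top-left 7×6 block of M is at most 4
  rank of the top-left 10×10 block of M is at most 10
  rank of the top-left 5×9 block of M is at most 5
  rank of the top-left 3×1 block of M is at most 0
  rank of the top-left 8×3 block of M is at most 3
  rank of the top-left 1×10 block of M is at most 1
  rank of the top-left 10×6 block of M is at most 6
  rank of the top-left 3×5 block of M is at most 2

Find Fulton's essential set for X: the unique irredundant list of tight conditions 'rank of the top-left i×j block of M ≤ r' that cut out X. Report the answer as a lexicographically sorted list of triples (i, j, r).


Recovering R(i,j) via the rank-extension bound from the 28 conditions:

  R[1]: 0, 0, 0, 0, 0, 0, 0, 0, 1, 1
  R[2]: 0, 0, 1, 1, 1, 1, 1, 1, 2, 2
  R[3]: 0, 1, 2, 2, 2, 2, 2, 2, 3, 3
  R[4]: 0, 1, 2, 2, 3, 3, 3, 3, 4, 4
  R[5]: 0, 1, 2, 2, 3, 4, 4, 4, 5, 5
  R[6]: 0, 1, 2, 2, 3, 4, 4, 4, 5, 6
  R[7]: 0, 1, 2, 2, 3, 4, 5, 5, 6, 7
  R[8]: 1, 2, 3, 3, 4, 5, 6, 6, 7, 8
  R[9]: 1, 2, 3, 3, 4, 5, 6, 7, 8, 9
  R[10]: 1, 2, 3, 4, 5, 6, 7, 8, 9, 10

hence w(1..10) = (9, 3, 2, 5, 6, 10, 7, 1, 8, 4).

D(w) has 22 cells with 6 SE-corners; essential set:

[(1, 8, 0), (2, 2, 0), (6, 8, 4), (7, 1, 0), (7, 4, 2), (9, 4, 3)]


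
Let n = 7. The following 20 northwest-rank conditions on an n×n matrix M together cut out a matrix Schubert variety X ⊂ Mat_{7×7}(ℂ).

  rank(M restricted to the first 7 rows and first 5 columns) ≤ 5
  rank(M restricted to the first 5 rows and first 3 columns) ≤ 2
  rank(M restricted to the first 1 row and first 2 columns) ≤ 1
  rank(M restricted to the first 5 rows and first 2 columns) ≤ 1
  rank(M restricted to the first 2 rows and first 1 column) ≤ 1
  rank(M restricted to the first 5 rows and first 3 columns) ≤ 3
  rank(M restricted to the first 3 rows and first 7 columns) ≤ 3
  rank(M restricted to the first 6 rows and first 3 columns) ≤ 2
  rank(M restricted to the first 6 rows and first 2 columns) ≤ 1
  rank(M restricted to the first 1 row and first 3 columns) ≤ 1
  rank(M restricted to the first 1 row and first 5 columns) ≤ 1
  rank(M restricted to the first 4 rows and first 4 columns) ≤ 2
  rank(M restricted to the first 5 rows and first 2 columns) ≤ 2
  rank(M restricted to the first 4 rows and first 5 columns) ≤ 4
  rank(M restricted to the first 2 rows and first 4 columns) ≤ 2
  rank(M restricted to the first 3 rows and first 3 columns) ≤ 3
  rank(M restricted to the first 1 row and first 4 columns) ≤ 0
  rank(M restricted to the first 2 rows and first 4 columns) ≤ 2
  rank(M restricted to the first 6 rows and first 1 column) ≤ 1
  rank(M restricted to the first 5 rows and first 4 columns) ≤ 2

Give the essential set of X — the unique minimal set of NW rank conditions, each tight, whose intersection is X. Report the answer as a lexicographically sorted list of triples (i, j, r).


Recovering R(i,j) via the rank-extension bound from the 20 conditions:

  i=1: 0  0  0  0  1  1  1
  i=2: 1  1  1  1  2  2  2
  i=3: 1  1  2  2  3  3  3
  i=4: 1  1  2  2  3  4  4
  i=5: 1  1  2  2  3  4  5
  i=6: 1  1  2  3  4  5  6
  i=7: 1  2  3  4  5  6  7

the unique w with this rank table is (5, 1, 3, 6, 7, 4, 2).

Fulton essential set (3 of the 10 Rothe cells):

[(1, 4, 0), (5, 4, 2), (6, 2, 1)]


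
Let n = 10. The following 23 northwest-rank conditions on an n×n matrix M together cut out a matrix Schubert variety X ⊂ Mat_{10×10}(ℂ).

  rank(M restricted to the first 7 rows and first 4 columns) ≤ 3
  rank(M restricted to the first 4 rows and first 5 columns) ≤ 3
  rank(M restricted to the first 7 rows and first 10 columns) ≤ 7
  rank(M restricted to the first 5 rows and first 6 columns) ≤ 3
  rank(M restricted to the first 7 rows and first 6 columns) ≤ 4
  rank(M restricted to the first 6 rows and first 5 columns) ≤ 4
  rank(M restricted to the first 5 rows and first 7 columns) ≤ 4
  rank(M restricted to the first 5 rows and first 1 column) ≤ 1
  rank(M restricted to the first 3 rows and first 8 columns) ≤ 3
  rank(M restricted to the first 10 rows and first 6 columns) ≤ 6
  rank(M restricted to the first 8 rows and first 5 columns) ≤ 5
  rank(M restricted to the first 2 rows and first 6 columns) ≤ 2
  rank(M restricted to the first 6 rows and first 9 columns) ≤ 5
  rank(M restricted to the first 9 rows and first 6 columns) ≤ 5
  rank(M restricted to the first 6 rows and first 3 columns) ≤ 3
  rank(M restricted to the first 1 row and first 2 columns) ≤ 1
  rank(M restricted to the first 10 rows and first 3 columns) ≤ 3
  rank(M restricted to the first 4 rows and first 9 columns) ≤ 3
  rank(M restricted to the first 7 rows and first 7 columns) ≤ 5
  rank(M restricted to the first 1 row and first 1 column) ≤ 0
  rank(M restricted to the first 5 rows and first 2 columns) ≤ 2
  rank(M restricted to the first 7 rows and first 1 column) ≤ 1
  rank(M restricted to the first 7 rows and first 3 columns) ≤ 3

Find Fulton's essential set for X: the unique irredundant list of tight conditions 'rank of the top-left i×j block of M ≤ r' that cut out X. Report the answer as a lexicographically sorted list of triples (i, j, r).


Rank table r_w(10×10) implied by the 23 constraints:

  R[1]: 0, 1, 1, 1, 1, 1, 1, 1, 1, 1
  R[2]: 1, 2, 2, 2, 2, 2, 2, 2, 2, 2
  R[3]: 1, 2, 3, 3, 3, 3, 3, 3, 3, 3
  R[4]: 1, 2, 3, 3, 3, 3, 3, 3, 3, 4
  R[5]: 1, 2, 3, 3, 3, 3, 4, 4, 4, 5
  R[6]: 1, 2, 3, 3, 4, 4, 5, 5, 5, 6
  R[7]: 1, 2, 3, 3, 4, 4, 5, 6, 6, 7
  R[8]: 1, 2, 3, 4, 5, 5, 6, 7, 7, 8
  R[9]: 1, 2, 3, 4, 5, 5, 6, 7, 8, 9
  R[10]: 1, 2, 3, 4, 5, 6, 7, 8, 9, 10

reading off 1-entries of Δ²R: w = (2, 1, 3, 10, 7, 5, 8, 4, 9, 6).

6 SE-corners of the 14-cell Rothe diagram give Ess(w):

[(1, 1, 0), (4, 9, 3), (5, 6, 3), (7, 4, 3), (7, 6, 4), (9, 6, 5)]


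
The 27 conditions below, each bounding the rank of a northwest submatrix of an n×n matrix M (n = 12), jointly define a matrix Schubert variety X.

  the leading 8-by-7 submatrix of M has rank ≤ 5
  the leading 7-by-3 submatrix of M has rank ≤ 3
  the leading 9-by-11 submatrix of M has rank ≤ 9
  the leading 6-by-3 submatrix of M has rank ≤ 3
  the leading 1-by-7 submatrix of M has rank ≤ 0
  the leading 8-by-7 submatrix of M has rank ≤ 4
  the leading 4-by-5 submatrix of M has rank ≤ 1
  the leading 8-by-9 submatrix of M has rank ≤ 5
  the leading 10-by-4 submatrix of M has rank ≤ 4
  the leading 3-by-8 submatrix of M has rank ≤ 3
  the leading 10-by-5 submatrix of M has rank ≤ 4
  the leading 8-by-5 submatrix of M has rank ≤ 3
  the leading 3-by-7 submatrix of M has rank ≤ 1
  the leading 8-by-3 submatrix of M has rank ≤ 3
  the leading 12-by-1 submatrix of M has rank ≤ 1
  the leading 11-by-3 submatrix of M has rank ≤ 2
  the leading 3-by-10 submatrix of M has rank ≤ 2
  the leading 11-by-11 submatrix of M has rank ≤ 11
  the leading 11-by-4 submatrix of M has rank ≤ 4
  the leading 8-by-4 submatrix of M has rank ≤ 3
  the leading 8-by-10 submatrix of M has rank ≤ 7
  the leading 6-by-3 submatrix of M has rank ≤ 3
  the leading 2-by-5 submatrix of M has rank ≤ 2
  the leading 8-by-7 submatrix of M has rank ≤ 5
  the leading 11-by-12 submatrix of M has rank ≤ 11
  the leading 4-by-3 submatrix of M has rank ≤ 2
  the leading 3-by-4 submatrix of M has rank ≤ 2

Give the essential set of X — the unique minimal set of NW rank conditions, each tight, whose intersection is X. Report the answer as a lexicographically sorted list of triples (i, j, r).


Recovering R(i,j) via the rank-extension bound from the 27 conditions:

  R[1]: 0 | 0 | 0 | 0 | 0 | 0 | 0 | 1 | 1 | 1 | 1 | 1
  R[2]: 1 | 1 | 1 | 1 | 1 | 1 | 1 | 2 | 2 | 2 | 2 | 2
  R[3]: 1 | 1 | 1 | 1 | 1 | 1 | 1 | 2 | 2 | 2 | 3 | 3
  R[4]: 1 | 1 | 1 | 1 | 1 | 2 | 2 | 3 | 3 | 3 | 4 | 4
  R[5]: 1 | 2 | 2 | 2 | 2 | 3 | 3 | 4 | 4 | 4 | 5 | 5
  R[6]: 1 | 2 | 2 | 3 | 3 | 4 | 4 | 5 | 5 | 5 | 6 | 6
  R[7]: 1 | 2 | 2 | 3 | 3 | 4 | 4 | 5 | 5 | 6 | 7 | 7
  R[8]: 1 | 2 | 2 | 3 | 3 | 4 | 4 | 5 | 5 | 6 | 7 | 8
  R[9]: 1 | 2 | 2 | 3 | 4 | 5 | 5 | 6 | 6 | 7 | 8 | 9
  R[10]: 1 | 2 | 2 | 3 | 4 | 5 | 6 | 7 | 7 | 8 | 9 | 10
  R[11]: 1 | 2 | 2 | 3 | 4 | 5 | 6 | 7 | 8 | 9 | 10 | 11
  R[12]: 1 | 2 | 3 | 4 | 5 | 6 | 7 | 8 | 9 | 10 | 11 | 12

second differences of R give the permutation w = (8, 1, 11, 6, 2, 4, 10, 12, 5, 7, 9, 3).

8 SE-corners of the 31-cell Rothe diagram give Ess(w):

[(1, 7, 0), (3, 7, 1), (3, 10, 2), (4, 5, 1), (8, 5, 3), (8, 7, 4), (8, 9, 5), (11, 3, 2)]


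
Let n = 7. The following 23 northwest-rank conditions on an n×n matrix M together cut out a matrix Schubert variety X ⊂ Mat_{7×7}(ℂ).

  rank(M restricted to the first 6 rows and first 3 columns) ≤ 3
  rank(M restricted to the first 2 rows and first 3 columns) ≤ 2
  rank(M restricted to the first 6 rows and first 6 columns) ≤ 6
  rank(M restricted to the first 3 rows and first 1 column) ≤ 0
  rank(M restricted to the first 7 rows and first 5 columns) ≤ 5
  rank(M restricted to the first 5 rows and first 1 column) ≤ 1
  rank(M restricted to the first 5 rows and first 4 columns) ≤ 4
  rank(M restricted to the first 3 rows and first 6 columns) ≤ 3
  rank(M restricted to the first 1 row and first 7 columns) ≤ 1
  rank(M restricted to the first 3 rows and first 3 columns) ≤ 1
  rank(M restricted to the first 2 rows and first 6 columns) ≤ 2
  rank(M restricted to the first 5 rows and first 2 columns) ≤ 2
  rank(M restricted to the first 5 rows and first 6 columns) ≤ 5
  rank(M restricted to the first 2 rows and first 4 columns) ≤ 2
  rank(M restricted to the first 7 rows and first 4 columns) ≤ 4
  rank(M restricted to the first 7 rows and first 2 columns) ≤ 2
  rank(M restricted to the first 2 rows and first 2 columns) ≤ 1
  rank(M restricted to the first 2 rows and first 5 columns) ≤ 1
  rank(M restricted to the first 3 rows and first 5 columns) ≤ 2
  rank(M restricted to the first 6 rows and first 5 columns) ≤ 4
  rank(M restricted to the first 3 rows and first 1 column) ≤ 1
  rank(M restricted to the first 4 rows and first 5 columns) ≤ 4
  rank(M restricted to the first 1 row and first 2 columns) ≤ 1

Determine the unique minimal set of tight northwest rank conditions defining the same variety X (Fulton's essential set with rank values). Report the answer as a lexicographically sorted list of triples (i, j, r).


Recovering R(i,j) via the rank-extension bound from the 23 conditions:

  0, 1, 1, 1, 1, 1, 1
  0, 1, 1, 1, 1, 2, 2
  0, 1, 1, 2, 2, 3, 3
  1, 2, 2, 3, 3, 4, 4
  1, 2, 3, 4, 4, 5, 5
  1, 2, 3, 4, 4, 5, 6
  1, 2, 3, 4, 5, 6, 7

giving w = (2, 6, 4, 1, 3, 7, 5) via Δ²R.

D(w) has 8 cells with 4 SE-corners; essential set:

[(2, 5, 1), (3, 1, 0), (3, 3, 1), (6, 5, 4)]
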